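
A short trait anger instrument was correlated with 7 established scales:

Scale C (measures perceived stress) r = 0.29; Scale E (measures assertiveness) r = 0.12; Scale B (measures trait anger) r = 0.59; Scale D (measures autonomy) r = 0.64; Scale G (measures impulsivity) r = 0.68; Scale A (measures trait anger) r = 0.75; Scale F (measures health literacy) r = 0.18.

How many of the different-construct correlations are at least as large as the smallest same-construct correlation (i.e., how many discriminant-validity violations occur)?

Convergent (same construct = trait anger): Scale B, Scale A.
Smallest convergent = 0.59. Discriminant values: 0.29, 0.12, 0.64, 0.68, 0.18; count ≥ 0.59 → 2.

2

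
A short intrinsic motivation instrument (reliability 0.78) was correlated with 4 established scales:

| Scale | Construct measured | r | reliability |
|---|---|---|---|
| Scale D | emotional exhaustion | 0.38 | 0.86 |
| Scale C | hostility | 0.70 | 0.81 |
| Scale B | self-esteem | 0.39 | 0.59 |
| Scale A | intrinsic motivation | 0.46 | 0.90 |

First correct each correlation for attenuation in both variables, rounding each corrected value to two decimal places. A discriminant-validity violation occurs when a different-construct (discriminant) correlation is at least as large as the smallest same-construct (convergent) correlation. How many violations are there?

2

Disattenuated r (r / √(r_scale · r_new)):
  Scale D (disc): 0.38 / √(0.86·0.78) = 0.46
  Scale C (disc): 0.70 / √(0.81·0.78) = 0.88
  Scale B (disc): 0.39 / √(0.59·0.78) = 0.57
  Scale A (conv): 0.46 / √(0.90·0.78) = 0.55
Smallest convergent = 0.55. Discriminant values: 0.46, 0.88, 0.57; count ≥ 0.55 → 2.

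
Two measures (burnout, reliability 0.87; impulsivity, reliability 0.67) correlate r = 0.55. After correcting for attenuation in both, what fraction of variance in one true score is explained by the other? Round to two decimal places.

Disattenuated r = 0.55 / √(0.87 × 0.67) = 0.55 / 0.7635 = 0.7204.
Shared true-score variance = 0.7204² = 0.5190 ≈ 0.52.

0.52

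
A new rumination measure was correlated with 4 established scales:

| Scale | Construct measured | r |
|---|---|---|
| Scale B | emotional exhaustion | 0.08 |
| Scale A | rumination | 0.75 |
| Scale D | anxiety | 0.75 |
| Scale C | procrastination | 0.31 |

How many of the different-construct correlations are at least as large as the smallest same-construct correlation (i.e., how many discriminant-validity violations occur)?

1

Convergent (same construct = rumination): Scale A.
Smallest convergent = 0.75. Discriminant values: 0.08, 0.75, 0.31; count ≥ 0.75 → 1.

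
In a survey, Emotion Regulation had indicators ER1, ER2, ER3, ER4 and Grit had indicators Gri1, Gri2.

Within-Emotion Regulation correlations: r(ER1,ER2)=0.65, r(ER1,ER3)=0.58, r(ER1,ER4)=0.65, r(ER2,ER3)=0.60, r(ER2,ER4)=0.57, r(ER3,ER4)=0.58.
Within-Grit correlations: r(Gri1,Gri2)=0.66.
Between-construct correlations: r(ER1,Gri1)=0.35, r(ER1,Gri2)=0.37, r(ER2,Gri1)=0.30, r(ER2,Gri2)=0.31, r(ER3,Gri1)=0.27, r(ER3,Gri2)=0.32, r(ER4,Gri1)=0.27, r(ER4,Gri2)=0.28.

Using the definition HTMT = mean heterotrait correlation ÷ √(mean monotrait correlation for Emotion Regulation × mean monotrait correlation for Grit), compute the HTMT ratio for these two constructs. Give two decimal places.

0.49

Mean between = 2.47/8 = 0.3088.
Mean within-ER = 3.63/6 = 0.6050; mean within-Gri = 0.66/1 = 0.6600.
Geometric mean = √(0.6050 × 0.6600) = 0.6319.
HTMT = 0.3088 / 0.6319 = 0.49.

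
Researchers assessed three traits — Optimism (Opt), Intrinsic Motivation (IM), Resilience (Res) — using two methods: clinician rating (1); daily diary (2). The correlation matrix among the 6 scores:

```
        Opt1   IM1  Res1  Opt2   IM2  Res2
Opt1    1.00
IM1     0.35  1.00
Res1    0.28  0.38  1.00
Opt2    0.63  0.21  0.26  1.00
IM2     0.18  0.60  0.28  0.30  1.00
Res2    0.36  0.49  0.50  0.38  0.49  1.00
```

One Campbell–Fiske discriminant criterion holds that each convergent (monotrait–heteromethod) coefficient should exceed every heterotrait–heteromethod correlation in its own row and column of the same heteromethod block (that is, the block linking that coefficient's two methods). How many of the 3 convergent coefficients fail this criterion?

0

Each convergent coefficient versus the relevant comparison correlations:
Opt (methods 1·2): 0.63 vs {0.18, 0.21, 0.36, 0.26} → pass.
IM (methods 1·2): 0.60 vs {0.21, 0.18, 0.49, 0.28} → pass.
Res (methods 1·2): 0.50 vs {0.26, 0.36, 0.28, 0.49} → pass.
0 of 3 fail.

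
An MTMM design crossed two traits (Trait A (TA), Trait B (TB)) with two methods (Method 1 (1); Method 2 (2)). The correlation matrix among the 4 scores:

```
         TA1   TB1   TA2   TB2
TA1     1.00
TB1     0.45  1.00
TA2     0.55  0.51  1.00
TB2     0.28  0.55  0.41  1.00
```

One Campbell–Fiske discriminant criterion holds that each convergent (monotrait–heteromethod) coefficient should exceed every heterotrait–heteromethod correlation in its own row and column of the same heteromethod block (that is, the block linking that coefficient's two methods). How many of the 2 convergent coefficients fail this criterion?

0

Convergent coefficients and their comparison sets:
TA (methods 1·2): 0.55 vs {0.28, 0.51} → pass.
TB (methods 1·2): 0.55 vs {0.51, 0.28} → pass.
0 of 2 fail.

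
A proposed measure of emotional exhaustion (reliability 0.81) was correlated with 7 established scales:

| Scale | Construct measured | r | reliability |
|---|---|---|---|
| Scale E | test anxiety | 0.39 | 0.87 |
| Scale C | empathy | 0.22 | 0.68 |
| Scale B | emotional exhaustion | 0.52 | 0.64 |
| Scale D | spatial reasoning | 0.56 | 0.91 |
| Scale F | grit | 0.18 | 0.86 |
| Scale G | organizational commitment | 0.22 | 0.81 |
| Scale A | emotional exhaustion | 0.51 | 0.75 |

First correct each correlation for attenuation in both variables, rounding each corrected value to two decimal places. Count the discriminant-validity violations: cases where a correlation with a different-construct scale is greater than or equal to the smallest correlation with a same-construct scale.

Disattenuated r (r / √(r_scale · r_new)):
  Scale E (disc): 0.39 / √(0.87·0.81) = 0.46
  Scale C (disc): 0.22 / √(0.68·0.81) = 0.30
  Scale B (conv): 0.52 / √(0.64·0.81) = 0.72
  Scale D (disc): 0.56 / √(0.91·0.81) = 0.65
  Scale F (disc): 0.18 / √(0.86·0.81) = 0.22
  Scale G (disc): 0.22 / √(0.81·0.81) = 0.27
  Scale A (conv): 0.51 / √(0.75·0.81) = 0.65
Smallest convergent = 0.65. Discriminant values: 0.46, 0.30, 0.65, 0.22, 0.27; count ≥ 0.65 → 1.

1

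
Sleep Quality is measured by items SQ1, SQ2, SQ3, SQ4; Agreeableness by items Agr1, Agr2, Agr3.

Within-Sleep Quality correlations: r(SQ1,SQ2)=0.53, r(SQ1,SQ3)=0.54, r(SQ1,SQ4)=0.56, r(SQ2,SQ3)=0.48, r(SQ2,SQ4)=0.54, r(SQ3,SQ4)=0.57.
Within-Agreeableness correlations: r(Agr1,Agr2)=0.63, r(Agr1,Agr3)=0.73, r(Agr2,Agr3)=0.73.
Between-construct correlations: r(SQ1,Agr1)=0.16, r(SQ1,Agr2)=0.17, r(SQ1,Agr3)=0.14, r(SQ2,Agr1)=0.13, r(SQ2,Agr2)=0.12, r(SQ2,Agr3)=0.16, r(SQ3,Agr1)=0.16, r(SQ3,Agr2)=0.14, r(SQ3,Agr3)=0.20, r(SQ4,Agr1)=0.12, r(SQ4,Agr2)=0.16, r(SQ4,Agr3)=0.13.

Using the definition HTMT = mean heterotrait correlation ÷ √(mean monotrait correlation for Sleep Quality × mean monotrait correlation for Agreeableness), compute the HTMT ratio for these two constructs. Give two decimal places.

0.24

Mean heterotrait r = 1.79/12 = 0.1492.
Mean within-SQ = 3.22/6 = 0.5367; mean within-Agr = 2.09/3 = 0.6967.
Geometric mean = √(0.5367 × 0.6967) = 0.6115.
HTMT = 0.1492 / 0.6115 = 0.24.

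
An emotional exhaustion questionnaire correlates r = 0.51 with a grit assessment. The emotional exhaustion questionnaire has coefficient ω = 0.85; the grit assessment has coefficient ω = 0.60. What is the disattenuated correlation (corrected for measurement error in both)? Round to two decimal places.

0.71

r_true = r_obs / √(r_xx · r_yy) = 0.51 / √(0.85 × 0.60) = 0.51 / √0.5100 = 0.51 / 0.7141 ≈ 0.71.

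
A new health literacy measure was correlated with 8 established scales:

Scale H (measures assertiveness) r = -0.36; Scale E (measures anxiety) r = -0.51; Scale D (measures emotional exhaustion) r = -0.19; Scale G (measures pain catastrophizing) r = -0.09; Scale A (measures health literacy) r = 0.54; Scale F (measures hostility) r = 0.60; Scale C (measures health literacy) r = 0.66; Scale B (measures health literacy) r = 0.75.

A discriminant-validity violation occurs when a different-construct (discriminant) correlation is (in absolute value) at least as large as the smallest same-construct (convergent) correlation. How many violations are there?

Convergent (same construct = health literacy): Scale A, Scale C, Scale B.
Smallest convergent = 0.54. Discriminant |r|: 0.36, 0.51, 0.19, 0.09, 0.60; count ≥ 0.54 → 1.

1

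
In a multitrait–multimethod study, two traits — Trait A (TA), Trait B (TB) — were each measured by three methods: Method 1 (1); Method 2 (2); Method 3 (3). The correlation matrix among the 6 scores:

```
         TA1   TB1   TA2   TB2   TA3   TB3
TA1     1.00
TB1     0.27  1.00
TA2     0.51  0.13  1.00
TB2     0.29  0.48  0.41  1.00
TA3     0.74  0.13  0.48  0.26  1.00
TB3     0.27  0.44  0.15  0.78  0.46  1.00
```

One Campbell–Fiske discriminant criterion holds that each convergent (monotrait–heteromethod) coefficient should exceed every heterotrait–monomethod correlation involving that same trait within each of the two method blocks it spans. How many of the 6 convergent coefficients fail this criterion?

Each convergent coefficient versus the relevant comparison correlations:
TA (methods 1·2): 0.51 vs {0.27, 0.41} → pass.
TA (methods 1·3): 0.74 vs {0.27, 0.46} → pass.
TA (methods 2·3): 0.48 vs {0.41, 0.46} → pass.
TB (methods 1·2): 0.48 vs {0.27, 0.41} → pass.
TB (methods 1·3): 0.44 vs {0.27, 0.46} → fail.
TB (methods 2·3): 0.78 vs {0.41, 0.46} → pass.
1 of 6 fail.

1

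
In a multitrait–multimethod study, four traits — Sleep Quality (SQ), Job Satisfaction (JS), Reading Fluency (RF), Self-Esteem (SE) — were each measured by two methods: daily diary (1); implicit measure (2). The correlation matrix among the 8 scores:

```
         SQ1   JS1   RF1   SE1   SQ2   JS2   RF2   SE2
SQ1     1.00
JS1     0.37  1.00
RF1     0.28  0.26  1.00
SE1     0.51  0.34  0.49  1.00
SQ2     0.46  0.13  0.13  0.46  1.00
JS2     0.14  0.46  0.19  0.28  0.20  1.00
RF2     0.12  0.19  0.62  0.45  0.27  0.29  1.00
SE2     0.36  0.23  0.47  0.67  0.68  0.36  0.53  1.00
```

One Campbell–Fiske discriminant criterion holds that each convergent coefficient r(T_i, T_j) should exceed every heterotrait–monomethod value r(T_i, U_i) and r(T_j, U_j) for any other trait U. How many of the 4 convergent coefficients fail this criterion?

2

Checking each validity diagonal entry against its comparison values:
SQ (methods 1·2): 0.46 vs {0.37, 0.20, 0.28, 0.27, 0.51, 0.68} → fail.
JS (methods 1·2): 0.46 vs {0.37, 0.20, 0.26, 0.29, 0.34, 0.36} → pass.
RF (methods 1·2): 0.62 vs {0.28, 0.27, 0.26, 0.29, 0.49, 0.53} → pass.
SE (methods 1·2): 0.67 vs {0.51, 0.68, 0.34, 0.36, 0.49, 0.53} → fail.
2 of 4 fail.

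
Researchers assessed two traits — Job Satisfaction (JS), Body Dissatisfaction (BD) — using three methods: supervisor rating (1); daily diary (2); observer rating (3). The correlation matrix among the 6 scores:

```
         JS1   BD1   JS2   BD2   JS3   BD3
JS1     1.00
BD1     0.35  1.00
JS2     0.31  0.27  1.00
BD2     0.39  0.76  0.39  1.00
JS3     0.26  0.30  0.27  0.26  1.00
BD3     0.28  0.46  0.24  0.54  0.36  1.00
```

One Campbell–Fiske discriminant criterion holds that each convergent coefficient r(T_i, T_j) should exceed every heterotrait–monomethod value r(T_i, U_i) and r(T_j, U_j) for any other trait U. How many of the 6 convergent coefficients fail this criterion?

3

Each convergent coefficient versus the relevant comparison correlations:
JS (methods 1·2): 0.31 vs {0.35, 0.39} → fail.
JS (methods 1·3): 0.26 vs {0.35, 0.36} → fail.
JS (methods 2·3): 0.27 vs {0.39, 0.36} → fail.
BD (methods 1·2): 0.76 vs {0.35, 0.39} → pass.
BD (methods 1·3): 0.46 vs {0.35, 0.36} → pass.
BD (methods 2·3): 0.54 vs {0.39, 0.36} → pass.
3 of 6 fail.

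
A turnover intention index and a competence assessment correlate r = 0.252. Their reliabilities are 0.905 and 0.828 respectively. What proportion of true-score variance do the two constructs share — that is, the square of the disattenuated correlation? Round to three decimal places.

0.085

Disattenuated r = 0.252 / √(0.905 × 0.828) = 0.252 / 0.8656 = 0.2911.
Shared true-score variance = 0.2911² = 0.0847 ≈ 0.085.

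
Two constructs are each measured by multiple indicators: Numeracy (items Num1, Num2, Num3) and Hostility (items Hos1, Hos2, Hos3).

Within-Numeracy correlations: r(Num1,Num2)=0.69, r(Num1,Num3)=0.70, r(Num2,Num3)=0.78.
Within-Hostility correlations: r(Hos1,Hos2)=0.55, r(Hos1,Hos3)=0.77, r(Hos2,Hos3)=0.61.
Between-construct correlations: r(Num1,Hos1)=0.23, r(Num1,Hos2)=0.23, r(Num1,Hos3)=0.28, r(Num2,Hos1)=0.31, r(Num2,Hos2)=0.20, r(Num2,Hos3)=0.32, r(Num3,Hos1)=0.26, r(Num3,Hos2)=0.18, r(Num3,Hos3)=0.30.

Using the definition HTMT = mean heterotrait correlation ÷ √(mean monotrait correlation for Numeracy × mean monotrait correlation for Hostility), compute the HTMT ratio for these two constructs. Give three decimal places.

Mean heterotrait r = 2.31/9 = 0.2567.
Mean within-Num = 2.17/3 = 0.7233; mean within-Hos = 1.93/3 = 0.6433.
Geometric mean = √(0.7233 × 0.6433) = 0.6821.
HTMT = 0.2567 / 0.6821 = 0.376.

0.376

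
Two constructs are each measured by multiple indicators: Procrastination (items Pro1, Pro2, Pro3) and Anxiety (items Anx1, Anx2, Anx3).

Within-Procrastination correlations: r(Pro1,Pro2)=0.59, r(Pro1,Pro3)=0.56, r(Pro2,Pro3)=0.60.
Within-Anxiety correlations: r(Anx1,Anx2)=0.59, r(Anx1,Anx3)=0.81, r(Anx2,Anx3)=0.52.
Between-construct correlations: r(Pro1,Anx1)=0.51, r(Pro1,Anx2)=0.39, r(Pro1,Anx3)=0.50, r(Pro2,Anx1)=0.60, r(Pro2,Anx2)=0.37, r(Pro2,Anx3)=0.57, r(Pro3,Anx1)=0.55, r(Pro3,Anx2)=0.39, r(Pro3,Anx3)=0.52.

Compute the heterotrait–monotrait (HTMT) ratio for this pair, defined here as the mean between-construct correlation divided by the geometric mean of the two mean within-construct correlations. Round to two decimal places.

Mean between = 4.40/9 = 0.4889.
Mean within-Pro = 1.75/3 = 0.5833; mean within-Anx = 1.92/3 = 0.6400.
Geometric mean = √(0.5833 × 0.6400) = 0.6110.
HTMT = 0.4889 / 0.6110 = 0.80.

0.80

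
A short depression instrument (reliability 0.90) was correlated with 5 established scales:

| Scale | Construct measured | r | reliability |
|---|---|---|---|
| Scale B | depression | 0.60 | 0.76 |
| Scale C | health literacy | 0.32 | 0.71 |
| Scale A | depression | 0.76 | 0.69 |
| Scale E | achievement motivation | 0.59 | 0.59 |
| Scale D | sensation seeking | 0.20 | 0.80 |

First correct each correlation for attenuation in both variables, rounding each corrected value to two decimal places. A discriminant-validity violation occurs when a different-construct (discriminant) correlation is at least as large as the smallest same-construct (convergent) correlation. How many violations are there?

1

Disattenuated r (r / √(r_scale · r_new)):
  Scale B (conv): 0.60 / √(0.76·0.90) = 0.73
  Scale C (disc): 0.32 / √(0.71·0.90) = 0.40
  Scale A (conv): 0.76 / √(0.69·0.90) = 0.96
  Scale E (disc): 0.59 / √(0.59·0.90) = 0.81
  Scale D (disc): 0.20 / √(0.80·0.90) = 0.24
Smallest convergent = 0.73. Discriminant values: 0.40, 0.81, 0.24; count ≥ 0.73 → 1.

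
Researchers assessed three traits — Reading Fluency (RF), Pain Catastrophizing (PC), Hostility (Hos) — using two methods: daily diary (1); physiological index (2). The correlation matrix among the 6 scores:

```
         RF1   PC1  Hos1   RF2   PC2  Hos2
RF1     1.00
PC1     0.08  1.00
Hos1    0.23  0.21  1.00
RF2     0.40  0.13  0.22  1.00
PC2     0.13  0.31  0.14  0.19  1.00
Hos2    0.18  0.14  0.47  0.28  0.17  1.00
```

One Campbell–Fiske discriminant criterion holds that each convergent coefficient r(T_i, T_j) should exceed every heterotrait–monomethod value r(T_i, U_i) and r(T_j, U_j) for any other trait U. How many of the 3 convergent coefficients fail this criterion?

Each convergent coefficient versus the relevant comparison correlations:
RF (methods 1·2): 0.40 vs {0.08, 0.19, 0.23, 0.28} → pass.
PC (methods 1·2): 0.31 vs {0.08, 0.19, 0.21, 0.17} → pass.
Hos (methods 1·2): 0.47 vs {0.23, 0.28, 0.21, 0.17} → pass.
0 of 3 fail.

0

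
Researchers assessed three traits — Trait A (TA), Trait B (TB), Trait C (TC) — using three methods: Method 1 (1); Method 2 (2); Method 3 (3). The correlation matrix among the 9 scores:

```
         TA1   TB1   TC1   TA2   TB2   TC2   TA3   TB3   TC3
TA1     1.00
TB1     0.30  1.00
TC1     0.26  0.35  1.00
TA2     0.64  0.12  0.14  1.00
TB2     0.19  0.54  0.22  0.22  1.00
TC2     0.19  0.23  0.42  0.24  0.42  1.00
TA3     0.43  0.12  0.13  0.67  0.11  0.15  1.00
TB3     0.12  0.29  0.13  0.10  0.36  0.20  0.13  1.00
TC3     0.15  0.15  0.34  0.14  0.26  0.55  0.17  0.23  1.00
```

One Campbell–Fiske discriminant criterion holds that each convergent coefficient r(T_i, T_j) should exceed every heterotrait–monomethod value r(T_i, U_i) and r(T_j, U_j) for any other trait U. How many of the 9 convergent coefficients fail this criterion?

4

Convergent coefficients and their comparison sets:
TA (methods 1·2): 0.64 vs {0.30, 0.22, 0.26, 0.24} → pass.
TA (methods 1·3): 0.43 vs {0.30, 0.13, 0.26, 0.17} → pass.
TA (methods 2·3): 0.67 vs {0.22, 0.13, 0.24, 0.17} → pass.
TB (methods 1·2): 0.54 vs {0.30, 0.22, 0.35, 0.42} → pass.
TB (methods 1·3): 0.29 vs {0.30, 0.13, 0.35, 0.23} → fail.
TB (methods 2·3): 0.36 vs {0.22, 0.13, 0.42, 0.23} → fail.
TC (methods 1·2): 0.42 vs {0.26, 0.24, 0.35, 0.42} → fail.
TC (methods 1·3): 0.34 vs {0.26, 0.17, 0.35, 0.23} → fail.
TC (methods 2·3): 0.55 vs {0.24, 0.17, 0.42, 0.23} → pass.
4 of 9 fail.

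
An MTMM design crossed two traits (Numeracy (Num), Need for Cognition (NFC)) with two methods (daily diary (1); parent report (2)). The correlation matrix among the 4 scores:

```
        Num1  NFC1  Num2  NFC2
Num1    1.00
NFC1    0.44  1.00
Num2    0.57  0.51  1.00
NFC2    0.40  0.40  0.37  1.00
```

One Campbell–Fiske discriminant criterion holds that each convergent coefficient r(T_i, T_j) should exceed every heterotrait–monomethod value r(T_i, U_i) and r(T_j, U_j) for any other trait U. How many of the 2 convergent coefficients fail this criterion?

1

Checking each validity diagonal entry against its comparison values:
Num (methods 1·2): 0.57 vs {0.44, 0.37} → pass.
NFC (methods 1·2): 0.40 vs {0.44, 0.37} → fail.
1 of 2 fail.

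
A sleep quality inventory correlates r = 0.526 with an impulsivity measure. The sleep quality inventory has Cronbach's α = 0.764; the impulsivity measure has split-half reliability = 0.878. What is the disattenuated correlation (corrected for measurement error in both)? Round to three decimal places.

0.642

r_true = r_obs / √(r_xx · r_yy) = 0.526 / √(0.764 × 0.878) = 0.526 / √0.670792 = 0.526 / 0.8190 ≈ 0.642.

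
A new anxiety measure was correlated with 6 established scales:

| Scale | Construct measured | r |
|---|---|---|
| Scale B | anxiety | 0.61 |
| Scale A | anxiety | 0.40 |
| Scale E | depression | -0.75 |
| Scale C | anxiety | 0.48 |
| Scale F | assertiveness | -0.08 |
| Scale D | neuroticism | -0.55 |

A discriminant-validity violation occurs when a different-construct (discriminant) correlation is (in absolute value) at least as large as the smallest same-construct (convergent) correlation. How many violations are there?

2

Convergent (same construct = anxiety): Scale B, Scale A, Scale C.
Smallest convergent = 0.40. Discriminant |r|: 0.75, 0.08, 0.55; count ≥ 0.40 → 2.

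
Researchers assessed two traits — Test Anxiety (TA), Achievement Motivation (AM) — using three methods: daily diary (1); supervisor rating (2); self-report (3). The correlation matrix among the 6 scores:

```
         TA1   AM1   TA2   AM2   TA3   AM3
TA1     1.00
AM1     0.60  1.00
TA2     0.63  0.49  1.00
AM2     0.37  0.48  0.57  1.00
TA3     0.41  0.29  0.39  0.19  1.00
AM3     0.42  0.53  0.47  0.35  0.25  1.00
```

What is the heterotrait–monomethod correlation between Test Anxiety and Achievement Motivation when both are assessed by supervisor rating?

Different traits, same method: r(TA2, AM2) = 0.57.

0.57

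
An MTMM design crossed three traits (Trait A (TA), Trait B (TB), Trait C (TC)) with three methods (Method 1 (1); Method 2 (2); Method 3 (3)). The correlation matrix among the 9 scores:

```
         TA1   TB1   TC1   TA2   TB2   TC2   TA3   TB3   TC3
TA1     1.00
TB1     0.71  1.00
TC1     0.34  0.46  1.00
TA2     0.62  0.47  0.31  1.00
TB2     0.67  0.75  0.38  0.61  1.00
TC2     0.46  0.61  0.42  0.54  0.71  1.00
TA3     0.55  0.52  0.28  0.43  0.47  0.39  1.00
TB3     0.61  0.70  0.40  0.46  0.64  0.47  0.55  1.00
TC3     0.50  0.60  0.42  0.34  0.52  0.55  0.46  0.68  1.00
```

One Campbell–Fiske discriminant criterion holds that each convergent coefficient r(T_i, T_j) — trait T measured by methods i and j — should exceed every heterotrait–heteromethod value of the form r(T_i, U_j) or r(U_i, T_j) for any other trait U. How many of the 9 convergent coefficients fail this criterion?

Convergent coefficients and their comparison sets:
TA (methods 1·2): 0.62 vs {0.67, 0.47, 0.46, 0.31} → fail.
TA (methods 1·3): 0.55 vs {0.61, 0.52, 0.50, 0.28} → fail.
TA (methods 2·3): 0.43 vs {0.46, 0.47, 0.34, 0.39} → fail.
TB (methods 1·2): 0.75 vs {0.47, 0.67, 0.61, 0.38} → pass.
TB (methods 1·3): 0.70 vs {0.52, 0.61, 0.60, 0.40} → pass.
TB (methods 2·3): 0.64 vs {0.47, 0.46, 0.52, 0.47} → pass.
TC (methods 1·2): 0.42 vs {0.31, 0.46, 0.38, 0.61} → fail.
TC (methods 1·3): 0.42 vs {0.28, 0.50, 0.40, 0.60} → fail.
TC (methods 2·3): 0.55 vs {0.39, 0.34, 0.47, 0.52} → pass.
5 of 9 fail.

5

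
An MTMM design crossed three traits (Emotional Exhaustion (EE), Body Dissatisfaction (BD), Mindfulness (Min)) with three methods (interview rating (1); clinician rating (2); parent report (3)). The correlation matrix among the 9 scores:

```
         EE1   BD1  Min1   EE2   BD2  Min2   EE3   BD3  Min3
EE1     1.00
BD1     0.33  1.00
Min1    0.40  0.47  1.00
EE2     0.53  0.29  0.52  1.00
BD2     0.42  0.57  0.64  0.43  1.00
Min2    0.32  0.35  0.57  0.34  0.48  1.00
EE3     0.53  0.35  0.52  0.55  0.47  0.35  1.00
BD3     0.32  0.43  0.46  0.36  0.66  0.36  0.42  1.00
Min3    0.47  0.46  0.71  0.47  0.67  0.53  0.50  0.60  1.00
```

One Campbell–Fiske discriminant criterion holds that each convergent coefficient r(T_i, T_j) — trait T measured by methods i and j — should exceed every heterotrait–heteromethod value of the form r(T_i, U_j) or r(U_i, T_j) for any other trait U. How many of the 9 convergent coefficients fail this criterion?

Each convergent coefficient versus the relevant comparison correlations:
EE (methods 1·2): 0.53 vs {0.42, 0.29, 0.32, 0.52} → pass.
EE (methods 1·3): 0.53 vs {0.32, 0.35, 0.47, 0.52} → pass.
EE (methods 2·3): 0.55 vs {0.36, 0.47, 0.47, 0.35} → pass.
BD (methods 1·2): 0.57 vs {0.29, 0.42, 0.35, 0.64} → fail.
BD (methods 1·3): 0.43 vs {0.35, 0.32, 0.46, 0.46} → fail.
BD (methods 2·3): 0.66 vs {0.47, 0.36, 0.67, 0.36} → fail.
Min (methods 1·2): 0.57 vs {0.52, 0.32, 0.64, 0.35} → fail.
Min (methods 1·3): 0.71 vs {0.52, 0.47, 0.46, 0.46} → pass.
Min (methods 2·3): 0.53 vs {0.35, 0.47, 0.36, 0.67} → fail.
5 of 9 fail.

5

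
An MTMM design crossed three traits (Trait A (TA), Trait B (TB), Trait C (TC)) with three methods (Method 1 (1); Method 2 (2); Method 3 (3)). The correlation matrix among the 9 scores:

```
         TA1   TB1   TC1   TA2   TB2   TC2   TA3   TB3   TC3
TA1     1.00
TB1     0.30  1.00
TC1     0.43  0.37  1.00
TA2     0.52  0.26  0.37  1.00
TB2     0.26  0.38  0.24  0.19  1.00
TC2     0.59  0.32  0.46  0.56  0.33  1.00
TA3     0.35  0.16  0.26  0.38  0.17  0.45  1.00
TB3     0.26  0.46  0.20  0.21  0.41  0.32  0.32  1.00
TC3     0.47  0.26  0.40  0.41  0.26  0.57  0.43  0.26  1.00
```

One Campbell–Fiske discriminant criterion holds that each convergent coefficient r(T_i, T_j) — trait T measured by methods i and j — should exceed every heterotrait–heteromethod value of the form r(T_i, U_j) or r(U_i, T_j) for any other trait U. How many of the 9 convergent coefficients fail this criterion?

5

Each convergent coefficient versus the relevant comparison correlations:
TA (methods 1·2): 0.52 vs {0.26, 0.26, 0.59, 0.37} → fail.
TA (methods 1·3): 0.35 vs {0.26, 0.16, 0.47, 0.26} → fail.
TA (methods 2·3): 0.38 vs {0.21, 0.17, 0.41, 0.45} → fail.
TB (methods 1·2): 0.38 vs {0.26, 0.26, 0.32, 0.24} → pass.
TB (methods 1·3): 0.46 vs {0.16, 0.26, 0.26, 0.20} → pass.
TB (methods 2·3): 0.41 vs {0.17, 0.21, 0.26, 0.32} → pass.
TC (methods 1·2): 0.46 vs {0.37, 0.59, 0.24, 0.32} → fail.
TC (methods 1·3): 0.40 vs {0.26, 0.47, 0.20, 0.26} → fail.
TC (methods 2·3): 0.57 vs {0.45, 0.41, 0.32, 0.26} → pass.
5 of 9 fail.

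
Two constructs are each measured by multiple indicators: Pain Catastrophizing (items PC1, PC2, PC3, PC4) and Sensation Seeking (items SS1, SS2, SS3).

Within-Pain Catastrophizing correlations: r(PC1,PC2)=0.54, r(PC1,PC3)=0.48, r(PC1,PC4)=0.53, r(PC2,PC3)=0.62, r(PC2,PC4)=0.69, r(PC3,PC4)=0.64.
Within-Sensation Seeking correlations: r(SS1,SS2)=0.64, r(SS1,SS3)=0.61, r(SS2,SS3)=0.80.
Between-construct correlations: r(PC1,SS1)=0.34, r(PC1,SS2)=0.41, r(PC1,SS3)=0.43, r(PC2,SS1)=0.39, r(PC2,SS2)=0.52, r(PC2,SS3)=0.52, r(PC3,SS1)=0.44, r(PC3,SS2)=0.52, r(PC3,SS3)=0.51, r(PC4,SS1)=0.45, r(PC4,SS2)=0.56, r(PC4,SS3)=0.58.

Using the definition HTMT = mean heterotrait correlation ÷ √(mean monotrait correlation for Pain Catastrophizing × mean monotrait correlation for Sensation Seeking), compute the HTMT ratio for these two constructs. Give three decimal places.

0.748

Mean heterotrait r = 5.67/12 = 0.4725.
Mean within-PC = 3.50/6 = 0.5833; mean within-SS = 2.05/3 = 0.6833.
Geometric mean = √(0.5833 × 0.6833) = 0.6313.
HTMT = 0.4725 / 0.6313 = 0.748.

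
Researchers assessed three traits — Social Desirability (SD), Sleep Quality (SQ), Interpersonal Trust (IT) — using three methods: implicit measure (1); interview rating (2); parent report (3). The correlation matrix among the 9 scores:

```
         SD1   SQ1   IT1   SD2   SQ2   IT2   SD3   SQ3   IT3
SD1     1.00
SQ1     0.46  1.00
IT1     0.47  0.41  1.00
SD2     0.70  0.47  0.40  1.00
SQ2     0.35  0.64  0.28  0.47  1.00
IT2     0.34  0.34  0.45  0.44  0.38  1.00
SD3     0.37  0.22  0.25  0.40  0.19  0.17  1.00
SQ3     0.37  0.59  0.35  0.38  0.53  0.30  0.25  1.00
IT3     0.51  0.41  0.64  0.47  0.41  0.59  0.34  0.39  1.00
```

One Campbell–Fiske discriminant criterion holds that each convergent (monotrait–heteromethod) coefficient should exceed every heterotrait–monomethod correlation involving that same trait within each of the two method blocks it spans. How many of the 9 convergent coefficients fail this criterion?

Checking each validity diagonal entry against its comparison values:
SD (methods 1·2): 0.70 vs {0.46, 0.47, 0.47, 0.44} → pass.
SD (methods 1·3): 0.37 vs {0.46, 0.25, 0.47, 0.34} → fail.
SD (methods 2·3): 0.40 vs {0.47, 0.25, 0.44, 0.34} → fail.
SQ (methods 1·2): 0.64 vs {0.46, 0.47, 0.41, 0.38} → pass.
SQ (methods 1·3): 0.59 vs {0.46, 0.25, 0.41, 0.39} → pass.
SQ (methods 2·3): 0.53 vs {0.47, 0.25, 0.38, 0.39} → pass.
IT (methods 1·2): 0.45 vs {0.47, 0.44, 0.41, 0.38} → fail.
IT (methods 1·3): 0.64 vs {0.47, 0.34, 0.41, 0.39} → pass.
IT (methods 2·3): 0.59 vs {0.44, 0.34, 0.38, 0.39} → pass.
3 of 9 fail.

3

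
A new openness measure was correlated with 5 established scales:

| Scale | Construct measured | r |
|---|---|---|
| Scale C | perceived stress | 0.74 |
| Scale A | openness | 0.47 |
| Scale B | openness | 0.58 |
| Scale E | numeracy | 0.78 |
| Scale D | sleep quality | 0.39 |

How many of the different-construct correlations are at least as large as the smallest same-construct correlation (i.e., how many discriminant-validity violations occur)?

2

Convergent (same construct = openness): Scale A, Scale B.
Smallest convergent = 0.47. Discriminant values: 0.74, 0.78, 0.39; count ≥ 0.47 → 2.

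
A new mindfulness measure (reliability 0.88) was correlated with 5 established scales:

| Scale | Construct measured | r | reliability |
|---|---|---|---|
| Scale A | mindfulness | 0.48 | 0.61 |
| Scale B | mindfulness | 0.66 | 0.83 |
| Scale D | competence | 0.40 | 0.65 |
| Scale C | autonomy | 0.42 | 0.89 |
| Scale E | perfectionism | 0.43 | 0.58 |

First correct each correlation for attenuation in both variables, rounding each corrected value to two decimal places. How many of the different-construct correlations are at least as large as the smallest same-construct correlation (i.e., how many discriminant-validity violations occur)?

Disattenuated r (r / √(r_scale · r_new)):
  Scale A (conv): 0.48 / √(0.61·0.88) = 0.66
  Scale B (conv): 0.66 / √(0.83·0.88) = 0.77
  Scale D (disc): 0.40 / √(0.65·0.88) = 0.53
  Scale C (disc): 0.42 / √(0.89·0.88) = 0.47
  Scale E (disc): 0.43 / √(0.58·0.88) = 0.60
Smallest convergent = 0.66. Discriminant values: 0.53, 0.47, 0.60; count ≥ 0.66 → 0.

0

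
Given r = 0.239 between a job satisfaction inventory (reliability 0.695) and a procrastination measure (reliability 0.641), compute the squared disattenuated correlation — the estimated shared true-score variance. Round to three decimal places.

0.128

Disattenuated r = 0.239 / √(0.695 × 0.641) = 0.239 / 0.6675 = 0.3581.
Shared true-score variance = 0.3581² = 0.1282 ≈ 0.128.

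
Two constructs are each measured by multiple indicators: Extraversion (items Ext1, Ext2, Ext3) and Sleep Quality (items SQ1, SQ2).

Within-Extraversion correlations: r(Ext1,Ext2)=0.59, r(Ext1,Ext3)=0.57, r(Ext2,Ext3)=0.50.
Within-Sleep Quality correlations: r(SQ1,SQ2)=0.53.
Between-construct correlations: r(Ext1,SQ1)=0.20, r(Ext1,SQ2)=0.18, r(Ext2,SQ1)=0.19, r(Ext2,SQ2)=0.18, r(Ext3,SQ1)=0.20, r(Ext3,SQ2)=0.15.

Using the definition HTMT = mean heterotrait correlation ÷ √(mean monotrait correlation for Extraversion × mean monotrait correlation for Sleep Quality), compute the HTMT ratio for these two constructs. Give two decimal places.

0.34

Mean heterotrait r = 1.10/6 = 0.1833.
Mean within-Ext = 1.66/3 = 0.5533; mean within-SQ = 0.53/1 = 0.5300.
Geometric mean = √(0.5533 × 0.5300) = 0.5415.
HTMT = 0.1833 / 0.5415 = 0.34.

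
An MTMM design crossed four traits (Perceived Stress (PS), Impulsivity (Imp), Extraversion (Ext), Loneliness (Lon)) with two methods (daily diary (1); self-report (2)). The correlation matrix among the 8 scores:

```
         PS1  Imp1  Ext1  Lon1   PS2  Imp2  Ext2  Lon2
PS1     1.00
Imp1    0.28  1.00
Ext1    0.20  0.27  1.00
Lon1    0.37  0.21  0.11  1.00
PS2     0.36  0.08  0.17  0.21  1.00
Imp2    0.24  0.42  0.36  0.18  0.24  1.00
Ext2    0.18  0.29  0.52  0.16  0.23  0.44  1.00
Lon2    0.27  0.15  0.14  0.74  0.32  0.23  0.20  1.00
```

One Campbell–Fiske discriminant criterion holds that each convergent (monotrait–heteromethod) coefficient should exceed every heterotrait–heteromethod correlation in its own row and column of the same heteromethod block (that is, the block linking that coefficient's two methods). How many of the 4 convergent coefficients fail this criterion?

Convergent coefficients and their comparison sets:
PS (methods 1·2): 0.36 vs {0.24, 0.08, 0.18, 0.17, 0.27, 0.21} → pass.
Imp (methods 1·2): 0.42 vs {0.08, 0.24, 0.29, 0.36, 0.15, 0.18} → pass.
Ext (methods 1·2): 0.52 vs {0.17, 0.18, 0.36, 0.29, 0.14, 0.16} → pass.
Lon (methods 1·2): 0.74 vs {0.21, 0.27, 0.18, 0.15, 0.16, 0.14} → pass.
0 of 4 fail.

0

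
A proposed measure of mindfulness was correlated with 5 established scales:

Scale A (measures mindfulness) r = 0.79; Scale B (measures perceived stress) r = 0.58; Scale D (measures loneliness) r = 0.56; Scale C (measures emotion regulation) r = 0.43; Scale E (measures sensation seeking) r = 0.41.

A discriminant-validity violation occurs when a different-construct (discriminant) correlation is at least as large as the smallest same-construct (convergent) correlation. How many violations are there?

0

Convergent (same construct = mindfulness): Scale A.
Smallest convergent = 0.79. Discriminant values: 0.58, 0.56, 0.43, 0.41; count ≥ 0.79 → 0.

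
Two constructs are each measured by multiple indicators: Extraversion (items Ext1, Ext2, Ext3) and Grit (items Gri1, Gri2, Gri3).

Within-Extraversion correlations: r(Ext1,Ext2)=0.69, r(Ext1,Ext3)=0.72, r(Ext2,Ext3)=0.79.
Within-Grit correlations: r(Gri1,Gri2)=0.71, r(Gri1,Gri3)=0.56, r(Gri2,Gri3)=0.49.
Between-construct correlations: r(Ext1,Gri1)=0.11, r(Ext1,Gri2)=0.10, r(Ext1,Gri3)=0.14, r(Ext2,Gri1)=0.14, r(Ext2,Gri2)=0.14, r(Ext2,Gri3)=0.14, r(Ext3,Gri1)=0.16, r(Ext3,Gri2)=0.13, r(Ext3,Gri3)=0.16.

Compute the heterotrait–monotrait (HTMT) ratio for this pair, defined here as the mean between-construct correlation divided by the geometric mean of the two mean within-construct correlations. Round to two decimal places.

Between-construct mean = 1.22/9 = 0.1356.
Mean within-Ext = 2.20/3 = 0.7333; mean within-Gri = 1.76/3 = 0.5867.
Geometric mean = √(0.7333 × 0.5867) = 0.6559.
HTMT = 0.1356 / 0.6559 = 0.21.

0.21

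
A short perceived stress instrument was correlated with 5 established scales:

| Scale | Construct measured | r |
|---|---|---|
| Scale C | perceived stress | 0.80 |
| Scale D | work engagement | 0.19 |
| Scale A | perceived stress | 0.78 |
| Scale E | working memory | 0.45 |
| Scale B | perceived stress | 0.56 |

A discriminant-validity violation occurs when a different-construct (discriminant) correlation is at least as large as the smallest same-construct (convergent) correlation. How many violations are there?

Convergent (same construct = perceived stress): Scale C, Scale A, Scale B.
Smallest convergent = 0.56. Discriminant values: 0.19, 0.45; count ≥ 0.56 → 0.

0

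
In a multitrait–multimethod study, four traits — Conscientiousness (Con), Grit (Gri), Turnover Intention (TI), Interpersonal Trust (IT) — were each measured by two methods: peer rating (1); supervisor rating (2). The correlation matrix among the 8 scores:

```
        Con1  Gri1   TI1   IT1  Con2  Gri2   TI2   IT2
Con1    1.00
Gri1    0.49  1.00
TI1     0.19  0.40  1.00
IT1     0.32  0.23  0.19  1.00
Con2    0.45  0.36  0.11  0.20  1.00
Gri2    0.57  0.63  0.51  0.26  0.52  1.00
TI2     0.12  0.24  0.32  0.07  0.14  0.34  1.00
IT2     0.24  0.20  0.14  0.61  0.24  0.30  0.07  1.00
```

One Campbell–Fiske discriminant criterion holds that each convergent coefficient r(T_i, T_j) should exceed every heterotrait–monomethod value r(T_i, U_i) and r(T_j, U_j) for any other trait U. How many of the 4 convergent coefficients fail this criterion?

2

Checking each validity diagonal entry against its comparison values:
Con (methods 1·2): 0.45 vs {0.49, 0.52, 0.19, 0.14, 0.32, 0.24} → fail.
Gri (methods 1·2): 0.63 vs {0.49, 0.52, 0.40, 0.34, 0.23, 0.30} → pass.
TI (methods 1·2): 0.32 vs {0.19, 0.14, 0.40, 0.34, 0.19, 0.07} → fail.
IT (methods 1·2): 0.61 vs {0.32, 0.24, 0.23, 0.30, 0.19, 0.07} → pass.
2 of 4 fail.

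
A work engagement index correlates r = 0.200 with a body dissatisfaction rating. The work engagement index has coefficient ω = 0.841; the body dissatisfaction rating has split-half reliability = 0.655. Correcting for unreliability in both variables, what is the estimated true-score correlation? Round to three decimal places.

r_true = r_obs / √(r_xx · r_yy) = 0.200 / √(0.841 × 0.655) = 0.200 / √0.550855 = 0.200 / 0.7422 ≈ 0.269.

0.269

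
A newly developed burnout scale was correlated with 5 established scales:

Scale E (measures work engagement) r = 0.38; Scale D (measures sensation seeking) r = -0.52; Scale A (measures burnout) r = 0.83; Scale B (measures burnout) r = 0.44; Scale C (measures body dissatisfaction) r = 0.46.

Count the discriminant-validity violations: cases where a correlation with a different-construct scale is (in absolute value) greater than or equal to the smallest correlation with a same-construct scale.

Convergent (same construct = burnout): Scale A, Scale B.
Smallest convergent = 0.44. Discriminant |r|: 0.38, 0.52, 0.46; count ≥ 0.44 → 2.

2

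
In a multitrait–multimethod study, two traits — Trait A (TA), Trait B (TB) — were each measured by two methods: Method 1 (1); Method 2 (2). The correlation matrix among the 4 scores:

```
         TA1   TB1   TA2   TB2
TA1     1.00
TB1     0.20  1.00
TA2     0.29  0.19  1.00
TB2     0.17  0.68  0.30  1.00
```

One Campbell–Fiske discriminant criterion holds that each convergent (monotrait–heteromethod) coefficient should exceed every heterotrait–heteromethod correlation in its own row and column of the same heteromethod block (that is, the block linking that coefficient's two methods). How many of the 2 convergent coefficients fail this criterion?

Convergent coefficients and their comparison sets:
TA (methods 1·2): 0.29 vs {0.17, 0.19} → pass.
TB (methods 1·2): 0.68 vs {0.19, 0.17} → pass.
0 of 2 fail.

0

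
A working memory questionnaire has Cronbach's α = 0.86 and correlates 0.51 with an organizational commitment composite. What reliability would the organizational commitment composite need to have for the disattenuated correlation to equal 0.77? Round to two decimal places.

r_true = r_obs / √(r_xx · r_yy) ⇒ 0.77 = 0.51 / √(0.86 · r_yy).
√(0.86 · r_yy) = 0.51 / 0.77 = 0.6623; 0.86 · r_yy = 0.4386; r_yy = 0.4386 / 0.86 ≈ 0.51.

0.51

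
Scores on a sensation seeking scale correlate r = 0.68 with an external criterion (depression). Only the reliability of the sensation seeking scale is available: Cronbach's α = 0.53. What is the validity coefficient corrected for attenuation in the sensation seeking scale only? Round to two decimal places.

Single correction: r_c = r_obs / √r_xx = 0.68 / √0.53 = 0.68 / 0.7280 ≈ 0.93.

0.93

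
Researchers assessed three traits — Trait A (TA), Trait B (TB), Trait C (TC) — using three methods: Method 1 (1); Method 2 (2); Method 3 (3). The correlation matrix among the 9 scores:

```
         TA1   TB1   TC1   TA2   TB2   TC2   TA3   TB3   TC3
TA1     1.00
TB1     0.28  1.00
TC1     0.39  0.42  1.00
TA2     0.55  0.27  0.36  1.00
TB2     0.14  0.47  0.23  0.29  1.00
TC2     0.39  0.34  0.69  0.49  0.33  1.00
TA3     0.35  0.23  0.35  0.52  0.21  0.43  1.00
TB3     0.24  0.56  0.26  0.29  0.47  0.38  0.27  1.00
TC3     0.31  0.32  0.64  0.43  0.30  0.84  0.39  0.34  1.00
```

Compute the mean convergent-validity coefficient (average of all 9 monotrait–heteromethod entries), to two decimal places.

Convergent values: 0.55, 0.35, 0.52, 0.47, 0.56, 0.47, 0.69, 0.64, 0.84; mean = 5.09/9 = 0.57.

0.57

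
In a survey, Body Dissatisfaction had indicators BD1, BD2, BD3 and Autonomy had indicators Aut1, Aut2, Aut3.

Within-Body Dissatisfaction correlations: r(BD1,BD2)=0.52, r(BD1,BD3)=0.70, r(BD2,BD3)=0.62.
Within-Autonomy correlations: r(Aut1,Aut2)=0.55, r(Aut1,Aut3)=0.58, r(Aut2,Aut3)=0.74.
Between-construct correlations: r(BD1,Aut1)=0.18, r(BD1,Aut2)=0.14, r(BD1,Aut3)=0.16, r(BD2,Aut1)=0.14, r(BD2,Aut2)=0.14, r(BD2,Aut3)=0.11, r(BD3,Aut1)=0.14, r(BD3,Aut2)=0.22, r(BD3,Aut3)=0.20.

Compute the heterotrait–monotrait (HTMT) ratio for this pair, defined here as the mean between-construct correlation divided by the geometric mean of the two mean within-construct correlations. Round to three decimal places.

Between-construct mean = 1.43/9 = 0.1589.
Mean within-BD = 1.84/3 = 0.6133; mean within-Aut = 1.87/3 = 0.6233.
Geometric mean = √(0.6133 × 0.6233) = 0.6183.
HTMT = 0.1589 / 0.6183 = 0.257.

0.257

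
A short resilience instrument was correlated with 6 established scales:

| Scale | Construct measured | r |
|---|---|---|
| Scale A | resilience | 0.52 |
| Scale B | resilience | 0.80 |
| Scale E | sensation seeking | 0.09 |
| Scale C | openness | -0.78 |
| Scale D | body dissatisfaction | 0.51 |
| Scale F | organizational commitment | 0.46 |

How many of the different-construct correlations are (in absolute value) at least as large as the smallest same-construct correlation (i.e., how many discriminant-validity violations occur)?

Convergent (same construct = resilience): Scale A, Scale B.
Smallest convergent = 0.52. Discriminant |r|: 0.09, 0.78, 0.51, 0.46; count ≥ 0.52 → 1.

1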